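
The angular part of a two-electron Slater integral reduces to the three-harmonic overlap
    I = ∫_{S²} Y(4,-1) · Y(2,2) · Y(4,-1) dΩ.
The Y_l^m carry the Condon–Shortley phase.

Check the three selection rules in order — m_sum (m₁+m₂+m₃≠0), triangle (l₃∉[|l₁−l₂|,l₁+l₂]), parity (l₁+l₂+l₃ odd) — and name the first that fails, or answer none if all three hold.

m₁+m₂+m₃ = -1 + 2 − 1 = 0  ✓
triangle: |4−2|=2 ≤ l₃=4 ≤ 4+2=6  ✓
parity: l₁+l₂+l₃ = 10 is even  ✓

none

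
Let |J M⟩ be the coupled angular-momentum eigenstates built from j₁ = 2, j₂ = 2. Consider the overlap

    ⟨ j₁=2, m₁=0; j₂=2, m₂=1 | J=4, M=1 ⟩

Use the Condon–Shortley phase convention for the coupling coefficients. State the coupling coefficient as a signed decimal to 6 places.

+√(3/7) = +0.654654

triangle: 0!·4!·4!/9! = 576/362880
(j±m)!: 2!·2!·3!·1!·5!·3! = 17280
prefactor² = (2J+1)·Δ·N² = 1728/7
  k=0: +1/(0!·0!·2!·3!·2!·1!) = 1/24
Σ = 1/24  ⇒  CG² = 1728/7·(1/24)² = 3/7
CG = +√(3/7) = +0.654654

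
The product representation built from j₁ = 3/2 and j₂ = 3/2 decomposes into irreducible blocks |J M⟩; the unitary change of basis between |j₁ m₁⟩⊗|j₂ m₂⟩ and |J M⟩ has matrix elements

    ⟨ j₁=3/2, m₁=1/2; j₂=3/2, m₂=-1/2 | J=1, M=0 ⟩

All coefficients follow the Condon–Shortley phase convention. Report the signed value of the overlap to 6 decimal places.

j₁+j₂−J=2  J+j₁−j₂=1  J−j₁+j₂=1  j₁+j₂+J+1=5
(j₁±m₁, j₂±m₂, J±M) = (2,1,1,2,1,1)
P² = 1/5
sum k=0..1:
  [0] +1/2 = 1/2
  [1] −1/1 = -1
S = -1/2
C² = P²·S² = 1/20 ; C = -0.223607

−√(1/20) = -0.223607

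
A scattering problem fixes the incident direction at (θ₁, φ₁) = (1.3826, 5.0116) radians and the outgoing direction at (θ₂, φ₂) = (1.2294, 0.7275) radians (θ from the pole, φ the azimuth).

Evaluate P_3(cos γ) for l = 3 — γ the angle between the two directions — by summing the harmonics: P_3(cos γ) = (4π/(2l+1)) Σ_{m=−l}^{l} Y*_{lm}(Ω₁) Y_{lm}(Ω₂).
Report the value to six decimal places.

0.399389

Term-by-term m-sum for l=3 (normalisation 4π/7 = 1.795196):
  [-3]  conj(Y_{3,-3})(Ω₁) = (-0.309232, 0.246586) ; Y_{3,-3}(Ω₂) = (-0.200462, -0.285778) ; Δ = (0.132458, 0.038941)
  [-2]  conj(Y_{3,-2})(Ω₁) = (-0.152445, -0.103941) ; Y_{3,-2}(Ω₂) = (0.035101, -0.301775) ; Δ = (-0.036718, 0.042356)
  [-1]  conj(Y_{3,-1})(Ω₁) = (-0.077203, 0.250276) ; Y_{3,-1}(Ω₂) = (-0.099965, 0.089011) ; Δ = (-0.014560, -0.031891)
  [+0]  conj(Y_{3,0})(Ω₁) = (-0.197231, -0.000000) ; Y_{3,0}(Ω₂) = (-0.304797, 0.000000) ; Δ = (0.060115, 0.000000)
  [+1]  conj(Y_{3,1})(Ω₁) = (0.077203, 0.250276) ; Y_{3,1}(Ω₂) = (0.099965, 0.089011) ; Δ = (-0.014560, 0.031891)
  [+2]  conj(Y_{3,2})(Ω₁) = (-0.152445, 0.103941) ; Y_{3,2}(Ω₂) = (0.035101, 0.301775) ; Δ = (-0.036718, -0.042356)
  [+3]  conj(Y_{3,3})(Ω₁) = (0.309232, 0.246586) ; Y_{3,3}(Ω₂) = (0.200462, -0.285778) ; Δ = (0.132458, -0.038941)
Σ over m = (0.222477, 0.000000); ×(4π/7) → (0.399389, 0.000000). Real part: 0.399389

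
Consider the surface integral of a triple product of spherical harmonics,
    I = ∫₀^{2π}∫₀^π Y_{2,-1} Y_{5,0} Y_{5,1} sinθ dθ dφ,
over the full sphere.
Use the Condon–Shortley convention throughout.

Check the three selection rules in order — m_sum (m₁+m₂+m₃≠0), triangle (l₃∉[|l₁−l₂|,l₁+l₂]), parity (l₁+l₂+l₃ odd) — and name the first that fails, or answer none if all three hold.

none

Σmᵢ = 0  ✓
l₃∈[|l₁−l₂|,l₁+l₂]=[3,7], have l₃=5  ✓
Σlᵢ = 12 ⇒ even  ✓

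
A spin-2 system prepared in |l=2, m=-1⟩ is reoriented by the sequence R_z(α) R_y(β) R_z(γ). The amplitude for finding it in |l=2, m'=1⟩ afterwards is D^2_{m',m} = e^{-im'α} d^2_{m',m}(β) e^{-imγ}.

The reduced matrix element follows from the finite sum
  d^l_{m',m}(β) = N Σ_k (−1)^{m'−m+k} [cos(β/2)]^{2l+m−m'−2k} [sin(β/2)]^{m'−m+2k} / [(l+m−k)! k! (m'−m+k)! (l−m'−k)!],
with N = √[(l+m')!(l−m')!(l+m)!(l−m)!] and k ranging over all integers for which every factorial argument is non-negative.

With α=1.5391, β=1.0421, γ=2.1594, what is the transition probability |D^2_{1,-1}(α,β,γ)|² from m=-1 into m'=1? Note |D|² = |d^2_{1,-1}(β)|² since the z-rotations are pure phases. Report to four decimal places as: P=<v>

D^2_{1,-1}(1.5391,1.0421,2.1594) = e^{-i·1·1.5391}·d^2_{1,-1}(1.0421)·e^{-i·-1·2.1594}. Compute d first:
c=cos(1.042100/2)=0.867297, s=sin(1.042100/2)=0.497791; N=√[6·1·1·6]=6.000000
The bounds max(0,m−m')=0 and min(l+m,l−m')=1 give 2 terms
  k=0: (−1)^2·6.0000/(2)·0.8673^2·0.4978^2 = +0.559179
  k=1: (−1)^3·6.0000/(6)·0.8673^0·0.4978^4 = -0.061403
d^2_{1,-1}(1.0421) = +0.559179 -0.061403 = +0.497777
|D^2_{1,-1}|² = |d^2_{1,-1}(β)|² = (+0.497777)² = 0.247781 (the z-rotation phases have unit modulus)

P=0.2478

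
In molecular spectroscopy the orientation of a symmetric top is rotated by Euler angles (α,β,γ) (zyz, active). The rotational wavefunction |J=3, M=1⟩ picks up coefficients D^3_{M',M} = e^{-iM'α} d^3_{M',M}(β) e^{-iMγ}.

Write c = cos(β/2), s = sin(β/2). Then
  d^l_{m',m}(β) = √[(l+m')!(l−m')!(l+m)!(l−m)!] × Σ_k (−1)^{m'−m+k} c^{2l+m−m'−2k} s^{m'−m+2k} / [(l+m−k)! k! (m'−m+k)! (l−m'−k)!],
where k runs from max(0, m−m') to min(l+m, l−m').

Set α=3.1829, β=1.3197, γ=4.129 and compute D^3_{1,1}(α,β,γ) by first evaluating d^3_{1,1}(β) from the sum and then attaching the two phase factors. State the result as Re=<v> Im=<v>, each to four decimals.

First d^3_{1,1}(β=1.3197), then the phase factors e^{-i(1)α} and e^{-i(1)γ}:
With c≡cos(β/2)=0.790084 and s≡sin(β/2)=0.612998, N=[24·2·24·2]^{1/2}=48.000000
k∈{0,1,2} keeps every argument non-negative
  k=0: (−1)^0·48.0000/(48)·0.7901^6·0.6130^0 = +0.243243
  k=1: (−1)^1·48.0000/(6)·0.7901^4·0.6130^2 = -1.171392
  k=2: (−1)^2·48.0000/(8)·0.7901^2·0.6130^4 = +0.528853
d^3_{1,1}(1.3197) = +0.243243 -1.171392 +0.528853 = -0.399295
Attach z-rotation phases: D = e^{-i(1)(3.1829)}·(-0.399295)·e^{-i(1)(4.1290)} = -0.206005+0.342051i

Re=-0.2060 Im=0.3421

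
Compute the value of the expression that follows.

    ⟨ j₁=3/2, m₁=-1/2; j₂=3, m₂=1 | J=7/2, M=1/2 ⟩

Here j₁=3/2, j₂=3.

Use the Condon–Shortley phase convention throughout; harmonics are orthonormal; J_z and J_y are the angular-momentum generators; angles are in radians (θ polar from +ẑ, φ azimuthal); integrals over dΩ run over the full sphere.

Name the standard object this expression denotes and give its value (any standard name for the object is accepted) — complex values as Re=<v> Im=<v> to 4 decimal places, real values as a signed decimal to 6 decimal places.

This is a Clebsch–Gordan (vector-coupling) coefficient.
√[8·1!2!5!/9! · 1!2!4!2!4!3!] = √(512/7)
  +(−1)^0/∏(0,1,2,4,0,1)! = 1/48  (running 1/48)
  +(−1)^1/∏(1,0,1,3,1,2)! = -1/12  (running -1/16)
⟨..|..⟩ = √(512/7)·(-1/16) = -0.534522

Clebsch–Gordan coefficient, −√(2/7) ≈ -0.534522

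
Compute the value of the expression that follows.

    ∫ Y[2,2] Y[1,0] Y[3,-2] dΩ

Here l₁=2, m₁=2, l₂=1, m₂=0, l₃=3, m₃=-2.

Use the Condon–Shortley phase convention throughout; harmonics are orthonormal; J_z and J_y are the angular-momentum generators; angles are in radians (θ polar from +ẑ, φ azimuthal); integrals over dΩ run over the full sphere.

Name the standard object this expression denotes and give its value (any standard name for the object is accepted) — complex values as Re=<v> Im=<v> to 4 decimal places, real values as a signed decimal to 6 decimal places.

Gaunt coefficient, +0.184674

This is a Gaunt coefficient — the integral of a triple product of spherical harmonics over the sphere.
Checks pass: Σm=0; 6 even; l₃=3∈[1,3].
(2·2+1)(2·1+1)(2·3+1) = 105
Δ: 0! 4! 2! / 7! → 1/105
sum: t=0:+1/4 = 1/4
3j²(2 1 3; 0 0 0) = Δ·Π!·Σ² = 3/35  (sign -1)
sum: t=0:+1/24 = 1/24
3j²(2 1 3; 2 0 -2) = Δ·Π!·Σ² = 1/21  (sign -1)
combine: 4πI² = 105·3/35·1/21 = 3/7
take √, sign +1: I = 0.18467439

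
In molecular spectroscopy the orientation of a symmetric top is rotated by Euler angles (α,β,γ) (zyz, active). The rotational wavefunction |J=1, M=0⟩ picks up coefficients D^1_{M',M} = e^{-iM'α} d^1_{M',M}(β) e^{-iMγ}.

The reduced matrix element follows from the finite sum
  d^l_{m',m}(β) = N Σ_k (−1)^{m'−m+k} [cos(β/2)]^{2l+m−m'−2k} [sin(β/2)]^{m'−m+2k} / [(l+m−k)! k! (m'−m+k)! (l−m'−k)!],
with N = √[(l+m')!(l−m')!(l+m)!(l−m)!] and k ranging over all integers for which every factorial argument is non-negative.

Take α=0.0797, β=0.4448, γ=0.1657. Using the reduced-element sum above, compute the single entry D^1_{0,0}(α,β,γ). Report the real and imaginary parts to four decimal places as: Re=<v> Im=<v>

Re=0.9027 Im=0.0000

First d^1_{0,0}(β=0.4448), then the phase factors e^{-i(0)α} and e^{-i(0)γ}:
c=cos(0.444800/2)=0.975371, s=sin(0.444800/2)=0.220571; N=√[1·1·1·1]=1.000000
Admissible k: 0..1 (factorial args all ≥0)
  k=0: (−1)^0·1.0000/(1)·0.9754^2·0.2206^0 = +0.951348
  k=1: (−1)^1·1.0000/(1)·0.9754^0·0.2206^2 = -0.048652
d^1_{0,0}(0.4448) = +0.951348 -0.048652 = +0.902697
Attach z-rotation phases: D = e^{-i(0)(0.0797)}·(+0.902697)·e^{-i(0)(0.1657)} = +0.902697+0.000000i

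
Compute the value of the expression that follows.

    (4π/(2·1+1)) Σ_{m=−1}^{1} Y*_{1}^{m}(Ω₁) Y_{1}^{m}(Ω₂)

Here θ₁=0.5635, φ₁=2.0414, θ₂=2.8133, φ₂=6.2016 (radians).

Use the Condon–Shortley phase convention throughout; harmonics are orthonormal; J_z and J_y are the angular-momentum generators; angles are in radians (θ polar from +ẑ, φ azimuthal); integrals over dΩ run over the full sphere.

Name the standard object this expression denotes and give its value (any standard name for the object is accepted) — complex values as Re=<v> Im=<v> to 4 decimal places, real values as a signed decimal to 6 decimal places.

Legendre polynomial (addition theorem), -0.890582

This sum is the spherical-harmonic addition theorem: it equals the Legendre polynomial P_l(cos γ) of the angle γ between the two directions.
Summing Y*_{l m}(θ₁,φ₁)·Y_{l m}(θ₂,φ₂) over m ∈ [−1, 1]; prefactor 4π/(2·1+1) = 4.188790:
  m=-1: (-0.083677, 0.164484) × (0.111026, 0.009078) = (-0.010784, 0.017502)  (running Σ = (-0.010784, 0.017502))
  m=0: (0.413060, -0.000000) × (-0.462508, 0.000000) = (-0.191044, 0.000000)  (running Σ = (-0.201827, 0.017502))
  m=1: (0.083677, 0.164484) × (-0.111026, 0.009078) = (-0.010784, -0.017502)  (running Σ = (-0.212611, 0.000000))
Total Σ_m = (-0.212611, 0.000000). Multiply by 4.188790: (-0.890582, 0.000000). P_1(cos γ) = -0.890582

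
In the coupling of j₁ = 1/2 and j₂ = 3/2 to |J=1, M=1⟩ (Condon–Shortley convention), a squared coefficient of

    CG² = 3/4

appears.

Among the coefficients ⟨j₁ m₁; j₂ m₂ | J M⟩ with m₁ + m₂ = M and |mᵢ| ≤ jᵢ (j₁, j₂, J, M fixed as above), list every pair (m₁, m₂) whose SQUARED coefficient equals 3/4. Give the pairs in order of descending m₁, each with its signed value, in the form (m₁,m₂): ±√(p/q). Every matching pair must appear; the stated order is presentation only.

(-1/2,3/2): −√(3/4)

Admissible pairs with m₁+m₂ = M = 1: (-1/2,3/2), (1/2,1/2)
  (m₁,m₂)=(1/2,1/2): CG² = 1/4, CG = +√(1/4)
  (m₁,m₂)=(-1/2,3/2): CG² = 3/4, CG = −√(3/4)   ← matches the target
Pairs with CG² = 3/4: (-1/2,3/2): −√(3/4)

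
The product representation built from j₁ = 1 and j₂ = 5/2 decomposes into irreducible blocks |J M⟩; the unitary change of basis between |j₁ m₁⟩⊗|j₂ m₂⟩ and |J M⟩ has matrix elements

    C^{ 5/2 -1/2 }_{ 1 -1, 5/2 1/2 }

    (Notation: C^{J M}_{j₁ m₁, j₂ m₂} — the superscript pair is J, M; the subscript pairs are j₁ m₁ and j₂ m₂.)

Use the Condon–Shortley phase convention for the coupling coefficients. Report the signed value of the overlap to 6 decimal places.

triangle: 1!*1!*4!/7! = 24/5040
(j±m)!: 0!*2!*3!*2!*2!*3! = 288
prefactor² = (2J+1)*Δ*N² = 288/35
  k=1: −1/(1!*0!*1!*2!*0!*2!) = -1/4
Σ = -1/4  ⇒  CG² = 288/35*(-1/4)² = 18/35
CG = −√(18/35) = -0.717137

−√(18/35) = -0.717137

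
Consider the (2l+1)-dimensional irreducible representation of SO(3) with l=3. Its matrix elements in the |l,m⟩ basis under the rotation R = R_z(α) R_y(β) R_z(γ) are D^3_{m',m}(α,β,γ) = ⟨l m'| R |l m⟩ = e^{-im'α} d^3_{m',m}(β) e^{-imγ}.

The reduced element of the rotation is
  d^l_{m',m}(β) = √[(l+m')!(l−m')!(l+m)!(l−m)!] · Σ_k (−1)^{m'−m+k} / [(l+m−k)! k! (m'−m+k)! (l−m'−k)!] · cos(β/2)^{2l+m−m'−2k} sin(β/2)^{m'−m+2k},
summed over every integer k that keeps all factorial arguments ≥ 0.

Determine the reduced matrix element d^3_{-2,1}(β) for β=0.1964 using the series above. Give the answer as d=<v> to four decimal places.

d^3_{-2,1}(β=0.1964) via the finite sum:
c=cos(0.196400/2)=0.995182, s=sin(0.196400/2)=0.098042; N=√[1·120·24·2]=75.894664
Admissible k: 3..4 (factorial args all ≥0)
  k=3: (−1)^0·75.8947/(12)·0.9952^3·0.0980^3 = +0.005875
  k=4: (−1)^1·75.8947/(24)·0.9952^1·0.0980^5 = -0.000029
d^3_{-2,1}(0.1964) = +0.005875 -0.000029 = +0.005846

d=0.0058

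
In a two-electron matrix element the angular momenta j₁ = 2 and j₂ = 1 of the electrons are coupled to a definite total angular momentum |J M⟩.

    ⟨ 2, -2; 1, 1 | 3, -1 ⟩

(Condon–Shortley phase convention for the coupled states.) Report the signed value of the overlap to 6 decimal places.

+0.258199

j₁+j₂−J=0  J+j₁−j₂=4  J−j₁+j₂=2  j₁+j₂+J+1=7
(j₁±m₁, j₂±m₂, J±M) = (0,4,2,0,2,4)
P² = 768/5
sum k=0..0:
  [0] +1/48 = 1/48
S = 1/48
C² = P²·S² = 1/15 ; C = +0.258199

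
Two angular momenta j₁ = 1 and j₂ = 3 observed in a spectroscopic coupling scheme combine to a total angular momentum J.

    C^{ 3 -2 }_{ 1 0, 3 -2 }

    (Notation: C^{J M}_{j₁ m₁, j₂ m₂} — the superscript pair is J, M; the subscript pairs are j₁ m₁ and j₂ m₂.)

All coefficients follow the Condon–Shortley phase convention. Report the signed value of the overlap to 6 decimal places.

+0.577350

√[7·1!1!5!/8! · 1!1!1!5!1!5!] = √(300)
  +(−1)^0/∏(0,1,1,1,0,4)! = 1/24  (running 1/24)
  +(−1)^1/∏(1,0,0,0,1,5)! = -1/120  (running 1/30)
⟨..|..⟩ = √(300)·(1/30) = +0.577350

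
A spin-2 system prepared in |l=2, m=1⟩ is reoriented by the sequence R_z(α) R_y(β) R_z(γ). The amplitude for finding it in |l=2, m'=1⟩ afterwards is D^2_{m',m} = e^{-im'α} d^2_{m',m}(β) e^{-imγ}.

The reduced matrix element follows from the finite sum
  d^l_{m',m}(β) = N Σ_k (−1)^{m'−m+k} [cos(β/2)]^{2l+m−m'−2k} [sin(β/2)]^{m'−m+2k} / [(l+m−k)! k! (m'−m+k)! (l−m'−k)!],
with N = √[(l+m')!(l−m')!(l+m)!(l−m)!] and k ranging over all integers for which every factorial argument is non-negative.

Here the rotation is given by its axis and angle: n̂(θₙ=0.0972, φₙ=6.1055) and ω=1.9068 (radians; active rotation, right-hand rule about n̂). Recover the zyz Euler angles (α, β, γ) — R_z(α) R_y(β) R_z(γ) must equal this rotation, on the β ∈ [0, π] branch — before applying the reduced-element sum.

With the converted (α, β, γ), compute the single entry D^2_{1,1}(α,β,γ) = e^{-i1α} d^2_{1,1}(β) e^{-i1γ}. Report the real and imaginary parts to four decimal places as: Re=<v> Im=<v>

Re=-0.3154 Im=-0.9161

Axis–angle → zyz. n̂ = (sinθₙcosφₙ, sinθₙsinφₙ, cosθₙ) = (+0.095519, -0.017153, +0.995280), ω = 1.9068.
R = I cosω + sinω [n̂]ₓ + (1−cosω) n̂n̂ᵀ gives
  R = [-0.317585, -0.941802, +0.110220; +0.937445, -0.329326, -0.112879; +0.142608, +0.067476, +0.987477]
β = atan2(√(R₁₃²+R₂₃²), R₃₃) = 0.158428; α = atan2(R₂₃, R₁₃) mod 2π = 5.485869; γ = atan2(R₃₂, −R₃₁) mod 2π = 2.699646
D^2_{1,1}(5.4859,0.1584,2.6996) = e^{-i·1·5.4859}·d^2_{1,1}(0.1584)·e^{-i·1·2.6996}. Compute d first:
With c≡cos(β/2)=0.996864 and s≡sin(β/2)=0.079131, N=[6·1·6·1]^{1/2}=6.000000
The bounds max(0,m−m')=0 and min(l+m,l−m')=1 give 2 terms
  k=0: (−1)^0·6.0000/(6)·0.9969^4·0.0791^0 = +0.987516
  k=1: (−1)^1·6.0000/(2)·0.9969^2·0.0791^2 = -0.018668
d^2_{1,1}(0.1584) = +0.987516 -0.018668 = +0.968848
Phases: e^{-i·(1)·5.4859}=+0.698629+0.715484i, e^{-i·(1)·2.6996}=-0.903921-0.427699i ⇒ D=-0.315354-0.916089i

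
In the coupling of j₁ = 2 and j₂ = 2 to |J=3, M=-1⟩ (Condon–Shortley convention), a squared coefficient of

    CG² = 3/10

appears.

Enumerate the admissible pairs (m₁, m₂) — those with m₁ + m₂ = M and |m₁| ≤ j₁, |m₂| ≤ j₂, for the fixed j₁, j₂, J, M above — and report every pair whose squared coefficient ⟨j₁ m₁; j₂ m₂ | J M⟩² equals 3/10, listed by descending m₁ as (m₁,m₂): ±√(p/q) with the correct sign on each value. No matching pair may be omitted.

(1,-2): +√(3/10); (-2,1): −√(3/10)

Admissible pairs with m₁+m₂ = M = -1: (-2,1), (-1,0), (0,-1), (1,-2)
  (m₁,m₂)=(1,-2): CG² = 3/10, CG = +√(3/10)   ← matches the target
  (m₁,m₂)=(0,-1): CG² = 1/5, CG = +√(1/5)
  (m₁,m₂)=(-1,0): CG² = 1/5, CG = −√(1/5)
  (m₁,m₂)=(-2,1): CG² = 3/10, CG = −√(3/10)   ← matches the target
Pairs with CG² = 3/10: (1,-2): +√(3/10); (-2,1): −√(3/10)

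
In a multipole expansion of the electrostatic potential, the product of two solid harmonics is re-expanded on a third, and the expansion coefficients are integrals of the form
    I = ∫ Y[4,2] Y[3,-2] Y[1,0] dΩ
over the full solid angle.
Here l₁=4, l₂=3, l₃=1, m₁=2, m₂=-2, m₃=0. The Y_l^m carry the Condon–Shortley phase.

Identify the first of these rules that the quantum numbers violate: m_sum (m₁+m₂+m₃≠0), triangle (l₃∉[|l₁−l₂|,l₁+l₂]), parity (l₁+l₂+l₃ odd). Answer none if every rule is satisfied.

none

azimuthal sum: 2 − 2 + 0 = 0  ✓
1 ≤ 1 ≤ 7 (triangle on l)  ✓
L = 4 + 3 + 1 = 8 (even)  ✓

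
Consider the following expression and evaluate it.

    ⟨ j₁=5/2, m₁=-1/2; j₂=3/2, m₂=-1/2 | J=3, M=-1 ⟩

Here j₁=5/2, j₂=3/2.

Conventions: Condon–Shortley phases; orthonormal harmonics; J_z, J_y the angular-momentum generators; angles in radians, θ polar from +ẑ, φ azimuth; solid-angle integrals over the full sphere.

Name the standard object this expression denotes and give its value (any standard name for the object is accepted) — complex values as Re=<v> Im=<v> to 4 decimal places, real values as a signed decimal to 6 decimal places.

This is a Clebsch–Gordan (vector-coupling) coefficient.
j₁+j₂−J=1  J+j₁−j₂=4  J−j₁+j₂=2  j₁+j₂+J+1=8
(j₁±m₁, j₂±m₂, J±M) = (2,3,1,2,2,4)
P² = 48/5
sum k=0..1:
  [0] +1/6 = 1/6
  [1] −1/8 = -1/8
S = 1/24
C² = P²·S² = 1/60 ; C = +0.129099

Clebsch–Gordan coefficient, +√(1/60) ≈ +0.129099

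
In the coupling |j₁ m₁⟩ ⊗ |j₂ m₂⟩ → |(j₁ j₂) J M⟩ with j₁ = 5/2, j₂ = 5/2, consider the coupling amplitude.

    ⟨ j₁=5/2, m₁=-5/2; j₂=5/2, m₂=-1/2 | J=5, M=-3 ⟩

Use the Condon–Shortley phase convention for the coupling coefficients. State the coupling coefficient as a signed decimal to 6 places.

+0.471405  (= +√(2/9))

√[11·0!5!5!/11! · 0!5!2!3!2!8!] = √(460800)
  +(−1)^0/∏(0,0,5,2,0,3)! = 1/1440  (running 1/1440)
⟨..|..⟩ = √(460800)·(1/1440) = +0.471405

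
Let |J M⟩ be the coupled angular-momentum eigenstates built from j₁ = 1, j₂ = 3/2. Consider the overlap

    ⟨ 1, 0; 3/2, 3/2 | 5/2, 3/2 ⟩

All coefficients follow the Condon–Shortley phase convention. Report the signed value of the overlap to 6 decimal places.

+√(2/5) = +0.632456

j₁+j₂−J=0  J+j₁−j₂=2  J−j₁+j₂=3  j₁+j₂+J+1=6
(j₁±m₁, j₂±m₂, J±M) = (1,1,3,0,4,1)
P² = 72/5
sum k=0..0:
  [0] +1/6 = 1/6
S = 1/6
C² = P²·S² = 2/5 ; C = +0.632456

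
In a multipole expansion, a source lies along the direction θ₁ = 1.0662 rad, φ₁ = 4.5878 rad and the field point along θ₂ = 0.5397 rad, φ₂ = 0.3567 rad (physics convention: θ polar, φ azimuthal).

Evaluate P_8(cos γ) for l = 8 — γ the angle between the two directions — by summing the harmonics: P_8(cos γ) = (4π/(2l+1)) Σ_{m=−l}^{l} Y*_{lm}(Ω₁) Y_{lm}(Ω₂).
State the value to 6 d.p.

-0.054984

Term-by-term m-sum for l=8 (normalisation 4π/17 = 0.739198):
  [-8]  conj(Y_{8,-8})(Ω₁) = +0.096506-0.149218i ; Y_{8,-8}(Ω₂) = -0.002403-0.000712i ; Δ = -0.000338+0.000290i
  [-7]  conj(Y_{8,-7})(Ω₁) = +0.300595+0.252506i ; Y_{8,-7}(Ω₂) = -0.013377-0.010058i ; Δ = -0.001481-0.006401i
  [-6]  conj(Y_{8,-6})(Ω₁) = -0.311248+0.288527i ; Y_{8,-6}(Ω₂) = -0.037516-0.058607i ; Δ = +0.028586+0.007417i
  [-5]  conj(Y_{8,-5})(Ω₁) = -0.059642-0.083025i ; Y_{8,-5}(Ω₂) = -0.042421-0.196423i ; Δ = -0.013778+0.015237i
  [-4]  conj(Y_{8,-4})(Ω₁) = -0.266260+0.144890i ; Y_{8,-4}(Ω₂) = +0.057783-0.398502i ; Δ = +0.042354+0.114477i
  [-3]  conj(Y_{8,-3})(Ω₁) = -0.097880-0.249564i ; Y_{8,-3}(Ω₂) = +0.243466-0.444924i ; Δ = -0.134868-0.017211i
  [-2]  conj(Y_{8,-2})(Ω₁) = -0.174129+0.044310i ; Y_{8,-2}(Ω₂) = +0.182522-0.157965i ; Δ = -0.024783+0.035594i
  [-1]  conj(Y_{8,-1})(Ω₁) = -0.038242-0.305358i ; Y_{8,-1}(Ω₂) = -0.280949+0.104693i ; Δ = +0.042713+0.081787i
  [+0]  conj(Y_{8,0})(Ω₁) = -0.137105-0.000000i ; Y_{8,0}(Ω₂) = -0.355984+0.000000i ; Δ = +0.048807+0.000000i
  [+1]  conj(Y_{8,1})(Ω₁) = +0.038242-0.305358i ; Y_{8,1}(Ω₂) = +0.280949+0.104693i ; Δ = +0.042713-0.081787i
  [+2]  conj(Y_{8,2})(Ω₁) = -0.174129-0.044310i ; Y_{8,2}(Ω₂) = +0.182522+0.157965i ; Δ = -0.024783-0.035594i
  [+3]  conj(Y_{8,3})(Ω₁) = +0.097880-0.249564i ; Y_{8,3}(Ω₂) = -0.243466-0.444924i ; Δ = -0.134868+0.017211i
  [+4]  conj(Y_{8,4})(Ω₁) = -0.266260-0.144890i ; Y_{8,4}(Ω₂) = +0.057783+0.398502i ; Δ = +0.042354-0.114477i
  [+5]  conj(Y_{8,5})(Ω₁) = +0.059642-0.083025i ; Y_{8,5}(Ω₂) = +0.042421-0.196423i ; Δ = -0.013778-0.015237i
  [+6]  conj(Y_{8,6})(Ω₁) = -0.311248-0.288527i ; Y_{8,6}(Ω₂) = -0.037516+0.058607i ; Δ = +0.028586-0.007417i
  [+7]  conj(Y_{8,7})(Ω₁) = -0.300595+0.252506i ; Y_{8,7}(Ω₂) = +0.013377-0.010058i ; Δ = -0.001481+0.006401i
  [+8]  conj(Y_{8,8})(Ω₁) = +0.096506+0.149218i ; Y_{8,8}(Ω₂) = -0.002403+0.000712i ; Δ = -0.000338-0.000290i
Σ over m = -0.074383-0.000000i; ×(4π/17) → -0.054984-0.000000i. Real part: -0.054984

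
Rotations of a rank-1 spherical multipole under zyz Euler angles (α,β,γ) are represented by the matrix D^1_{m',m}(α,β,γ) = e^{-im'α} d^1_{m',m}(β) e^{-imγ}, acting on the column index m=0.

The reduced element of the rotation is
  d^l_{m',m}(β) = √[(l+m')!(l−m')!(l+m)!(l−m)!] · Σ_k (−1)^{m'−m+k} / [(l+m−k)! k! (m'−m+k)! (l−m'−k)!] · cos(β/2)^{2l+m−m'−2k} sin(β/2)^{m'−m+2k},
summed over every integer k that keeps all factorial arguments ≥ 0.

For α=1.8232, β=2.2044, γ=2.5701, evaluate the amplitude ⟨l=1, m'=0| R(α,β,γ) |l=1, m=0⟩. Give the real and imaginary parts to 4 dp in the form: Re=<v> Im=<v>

Re=-0.5921 Im=0.0000

First d^1_{0,0}(β=2.2044), then the phase factors e^{-i(0)α} and e^{-i(0)γ}:
c=cos(2.204400/2)=0.451634, s=sin(2.204400/2)=0.892203; N=√[1·1·1·1]=1.000000
Admissible k: 0..1 (factorial args all ≥0)
  k=0: (−1)^0·1.0000/(1)·0.4516^2·0.8922^0 = +0.203974
  k=1: (−1)^1·1.0000/(1)·0.4516^0·0.8922^2 = -0.796026
d^1_{0,0}(2.2044) = +0.203974 -0.796026 = -0.592053
D = (+1.000000+0.000000i)·(-0.592053)·(+1.000000+0.000000i) = -0.592053+0.000000i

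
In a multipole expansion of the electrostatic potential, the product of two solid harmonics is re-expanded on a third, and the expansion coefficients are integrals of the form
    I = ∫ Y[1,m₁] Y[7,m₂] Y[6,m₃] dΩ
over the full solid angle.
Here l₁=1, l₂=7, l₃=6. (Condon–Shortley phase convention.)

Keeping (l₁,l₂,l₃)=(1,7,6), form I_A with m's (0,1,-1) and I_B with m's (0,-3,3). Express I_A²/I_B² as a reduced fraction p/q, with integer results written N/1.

6/5

Same 1,7,6: normalisation and zero-m 3j drop out of the ratio.
A: Δ: 2! 0! 12! / 15! → 1/1365; sum: t=1:−1/604800 = -1/604800; 3j²(1 7 6; 0 1 -1) = Δ·Π!·Σ² = 16/455  (sign +1)
B: Δ: 2! 0! 12! / 15! → 1/1365; sum: t=1:−1/2177280 = -1/2177280; 3j²(1 7 6; 0 -3 3) = Δ·Π!·Σ² = 8/273  (sign +1)
I_A²/I_B² = (16/455)/(8/273) = 6/5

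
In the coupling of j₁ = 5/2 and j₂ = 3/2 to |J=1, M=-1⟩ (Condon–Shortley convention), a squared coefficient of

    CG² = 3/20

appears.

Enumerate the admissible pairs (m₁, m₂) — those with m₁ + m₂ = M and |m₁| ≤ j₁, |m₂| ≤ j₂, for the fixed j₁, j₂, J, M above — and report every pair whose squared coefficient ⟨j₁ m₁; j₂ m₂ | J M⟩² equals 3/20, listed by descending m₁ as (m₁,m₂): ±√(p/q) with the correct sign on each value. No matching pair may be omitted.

(-1/2,-1/2): −√(3/20)

Admissible pairs with m₁+m₂ = M = -1: (-5/2,3/2), (-3/2,1/2), (-1/2,-1/2), (1/2,-3/2)
  (m₁,m₂)=(1/2,-3/2): CG² = 1/20, CG = +√(1/20)
  (m₁,m₂)=(-1/2,-1/2): CG² = 3/20, CG = −√(3/20)   ← matches the target
  (m₁,m₂)=(-3/2,1/2): CG² = 3/10, CG = +√(3/10)
  (m₁,m₂)=(-5/2,3/2): CG² = 1/2, CG = −√(1/2)
Pairs with CG² = 3/20: (-1/2,-1/2): −√(3/20)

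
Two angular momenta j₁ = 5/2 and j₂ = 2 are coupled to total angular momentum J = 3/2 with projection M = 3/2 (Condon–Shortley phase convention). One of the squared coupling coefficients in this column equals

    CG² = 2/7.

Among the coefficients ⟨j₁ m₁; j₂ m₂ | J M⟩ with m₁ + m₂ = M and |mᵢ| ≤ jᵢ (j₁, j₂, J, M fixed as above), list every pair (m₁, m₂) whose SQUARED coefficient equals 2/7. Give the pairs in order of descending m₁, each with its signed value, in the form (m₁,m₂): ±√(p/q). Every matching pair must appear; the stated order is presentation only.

(5/2,-1): +√(2/7)

Admissible pairs with m₁+m₂ = M = 3/2: (-1/2,2), (1/2,1), (3/2,0), (5/2,-1)
  (m₁,m₂)=(5/2,-1): CG² = 2/7, CG = +√(2/7)   ← matches the target
  (m₁,m₂)=(3/2,0): CG² = 12/35, CG = −√(12/35)
  (m₁,m₂)=(1/2,1): CG² = 9/35, CG = +√(9/35)
  (m₁,m₂)=(-1/2,2): CG² = 4/35, CG = −√(4/35)
Pairs with CG² = 2/7: (5/2,-1): +√(2/7)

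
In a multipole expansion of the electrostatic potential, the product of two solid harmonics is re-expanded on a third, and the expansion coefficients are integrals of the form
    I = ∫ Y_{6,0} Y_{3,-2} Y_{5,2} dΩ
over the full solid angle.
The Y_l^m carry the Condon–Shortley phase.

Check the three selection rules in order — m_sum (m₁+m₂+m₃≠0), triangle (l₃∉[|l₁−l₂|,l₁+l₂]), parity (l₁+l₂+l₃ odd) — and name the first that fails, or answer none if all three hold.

Σmᵢ = 0  ✓
l₃∈[|l₁−l₂|,l₁+l₂]=[3,9], have l₃=5  ✓
Σlᵢ = 14 ⇒ even  ✓

none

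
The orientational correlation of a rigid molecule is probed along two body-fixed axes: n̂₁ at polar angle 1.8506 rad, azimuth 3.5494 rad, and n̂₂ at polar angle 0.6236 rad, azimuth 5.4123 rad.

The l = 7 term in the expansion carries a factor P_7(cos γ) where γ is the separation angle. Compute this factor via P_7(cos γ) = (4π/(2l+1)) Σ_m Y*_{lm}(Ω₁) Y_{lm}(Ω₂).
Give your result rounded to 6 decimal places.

0.049478

Term-by-term m-sum for l=7 (normalisation 4π/15 = 0.837758):
  [-7]  conj(Y_{7,-7})(Ω₁) = 0.36332 - 0.10721j ; Y_{7,-7}(Ω₂) = 0.01138 - 0.00215j ; Δ = 0.00390 - 0.00200j
  [-6]  conj(Y_{7,-6})(Ω₁) = 0.31287 - 0.26073j ; Y_{7,-6}(Ω₂) = 0.02956 - 0.05248j ; Δ = -0.00444 - 0.02413j
  [-5]  conj(Y_{7,-5})(Ω₁) = -0.00116 + 0.00229j ; Y_{7,-5}(Ω₂) = -0.06606 - 0.17659j ; Δ = 0.00048 + 0.00005j
  [-4]  conj(Y_{7,-4})(Ω₁) = -0.02098 + 0.34670j ; Y_{7,-4}(Ω₂) = -0.36333 - 0.12932j ; Δ = 0.05246 - 0.12325j
  [-3]  conj(Y_{7,-3})(Ω₁) = 0.04019 + 0.11100j ; Y_{7,-3}(Ω₂) = -0.41097 + 0.24021j ; Δ = -0.04318 - 0.03596j
  [-2]  conj(Y_{7,-2})(Ω₁) = -0.20360 - 0.21629j ; Y_{7,-2}(Ω₂) = -0.03398 + 0.19681j ; Δ = 0.04949 - 0.03272j
  [-1]  conj(Y_{7,-1})(Ω₁) = -0.14693 - 0.06348j ; Y_{7,-1}(Ω₂) = -0.19771 - 0.23477j ; Δ = 0.01415 + 0.04704j
  [+0]  conj(Y_{7,0})(Ω₁) = 0.27940 + 0.00000j ; Y_{7,0}(Ω₂) = -0.31016 + 0.00000j ; Δ = -0.08666 + 0.00000j
  [+1]  conj(Y_{7,1})(Ω₁) = 0.14693 - 0.06348j ; Y_{7,1}(Ω₂) = 0.19771 - 0.23477j ; Δ = 0.01415 - 0.04704j
  [+2]  conj(Y_{7,2})(Ω₁) = -0.20360 + 0.21629j ; Y_{7,2}(Ω₂) = -0.03398 - 0.19681j ; Δ = 0.04949 + 0.03272j
  [+3]  conj(Y_{7,3})(Ω₁) = -0.04019 + 0.11100j ; Y_{7,3}(Ω₂) = 0.41097 + 0.24021j ; Δ = -0.04318 + 0.03596j
  [+4]  conj(Y_{7,4})(Ω₁) = -0.02098 - 0.34670j ; Y_{7,4}(Ω₂) = -0.36333 + 0.12932j ; Δ = 0.05246 + 0.12325j
  [+5]  conj(Y_{7,5})(Ω₁) = 0.00116 + 0.00229j ; Y_{7,5}(Ω₂) = 0.06606 - 0.17659j ; Δ = 0.00048 - 0.00005j
  [+6]  conj(Y_{7,6})(Ω₁) = 0.31287 + 0.26073j ; Y_{7,6}(Ω₂) = 0.02956 + 0.05248j ; Δ = -0.00444 + 0.02413j
  [+7]  conj(Y_{7,7})(Ω₁) = -0.36332 - 0.10721j ; Y_{7,7}(Ω₂) = -0.01138 - 0.00215j ; Δ = 0.00390 + 0.00200j
Total Σ_m = 0.05906 + 0.00000j. Multiply by 0.837758: 0.04948 + 0.00000j. P_7(cos γ) = 0.049478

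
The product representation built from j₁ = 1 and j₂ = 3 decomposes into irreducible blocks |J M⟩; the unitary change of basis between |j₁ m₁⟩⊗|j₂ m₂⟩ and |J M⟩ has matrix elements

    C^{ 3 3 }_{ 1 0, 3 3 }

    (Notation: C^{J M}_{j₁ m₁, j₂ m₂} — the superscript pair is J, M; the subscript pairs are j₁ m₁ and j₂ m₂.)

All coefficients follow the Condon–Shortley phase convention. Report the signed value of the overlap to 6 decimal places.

-0.866025

triangle: 1!×1!×5!/8! = 120/40320
(j±m)!: 1!×1!×6!×0!×6!×0! = 518400
prefactor² = (2J+1)×Δ×N² = 10800
  k=1: −1/(1!×0!×0!×5!×1!×0!) = -1/120
Σ = -1/120  ⇒  CG² = 10800×(-1/120)² = 3/4
CG = −√(3/4) = -0.866025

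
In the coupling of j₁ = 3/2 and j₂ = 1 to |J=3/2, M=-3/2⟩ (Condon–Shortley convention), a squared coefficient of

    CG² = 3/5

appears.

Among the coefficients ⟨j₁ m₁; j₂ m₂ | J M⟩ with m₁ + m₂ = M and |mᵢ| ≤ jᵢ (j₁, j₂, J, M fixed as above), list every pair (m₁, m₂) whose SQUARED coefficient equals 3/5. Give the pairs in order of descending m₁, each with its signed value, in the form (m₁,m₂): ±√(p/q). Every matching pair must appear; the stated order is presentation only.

(-3/2,0): −√(3/5)

Admissible pairs with m₁+m₂ = M = -3/2: (-3/2,0), (-1/2,-1)
  (m₁,m₂)=(-1/2,-1): CG² = 2/5, CG = +√(2/5)
  (m₁,m₂)=(-3/2,0): CG² = 3/5, CG = −√(3/5)   ← matches the target
Pairs with CG² = 3/5: (-3/2,0): −√(3/5)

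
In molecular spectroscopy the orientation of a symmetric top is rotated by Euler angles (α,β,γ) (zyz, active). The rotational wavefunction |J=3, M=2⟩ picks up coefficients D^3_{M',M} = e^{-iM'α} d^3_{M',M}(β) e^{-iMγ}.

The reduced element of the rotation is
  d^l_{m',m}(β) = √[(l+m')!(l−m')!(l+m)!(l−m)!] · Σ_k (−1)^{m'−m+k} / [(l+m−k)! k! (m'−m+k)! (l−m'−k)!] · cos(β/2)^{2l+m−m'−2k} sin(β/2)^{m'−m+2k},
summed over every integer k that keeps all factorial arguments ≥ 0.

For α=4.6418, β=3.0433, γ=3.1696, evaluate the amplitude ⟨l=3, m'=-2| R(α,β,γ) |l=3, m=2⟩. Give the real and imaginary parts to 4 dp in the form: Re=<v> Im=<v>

Re=0.9618 Im=-0.1921

First d^3_{-2,2}(β=3.0433), then the phase factors e^{-i(-2)α} and e^{-i(2)γ}:
With c≡cos(β/2)=0.049127 and s≡sin(β/2)=0.998793, N=[1·120·120·1]^{1/2}=120.000000
The bounds max(0,m−m')=4 and min(l+m,l−m')=5 give 2 terms
  k=4: (−1)^0·120.0000/(24)·0.0491^2·0.9988^4 = +0.012009
  k=5: (−1)^1·120.0000/(120)·0.0491^0·0.9988^6 = -0.992777
d^3_{-2,2}(3.0433) = +0.012009 -0.992777 = -0.980768
D = (-0.990051+0.140709i)·(-0.980768)·(+0.998432-0.055985i) = +0.961761-0.192149i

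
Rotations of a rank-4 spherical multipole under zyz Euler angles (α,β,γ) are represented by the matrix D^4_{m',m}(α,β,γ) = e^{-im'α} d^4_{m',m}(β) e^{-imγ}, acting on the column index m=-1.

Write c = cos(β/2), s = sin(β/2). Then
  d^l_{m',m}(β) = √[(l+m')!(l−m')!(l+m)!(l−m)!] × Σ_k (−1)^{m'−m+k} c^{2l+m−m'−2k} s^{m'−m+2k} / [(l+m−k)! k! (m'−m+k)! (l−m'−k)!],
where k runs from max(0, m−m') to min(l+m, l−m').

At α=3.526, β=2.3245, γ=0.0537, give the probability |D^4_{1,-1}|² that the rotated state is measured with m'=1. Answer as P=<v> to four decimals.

First d^4_{1,-1}(β=2.3245), then the phase factors e^{-i(1)α} and e^{-i(-1)γ}:
With c≡cos(β/2)=0.397276 and s≡sin(β/2)=0.917699, N=[120·6·6·120]^{1/2}=720.000000
Admissible k: 0..3 (factorial args all ≥0)
  k=0: (−1)^2·720.0000/(72)·0.3973^6·0.9177^2 = +0.033110
  k=1: (−1)^3·720.0000/(24)·0.3973^4·0.9177^4 = -0.530018
  k=2: (−1)^4·720.0000/(48)·0.3973^2·0.9177^6 = +1.414092
  k=3: (−1)^5·720.0000/(720)·0.3973^0·0.9177^8 = -0.503041
d^4_{1,-1}(2.3245) = +0.033110 -0.530018 +1.414092 -0.503041 = +0.414142
|D^4_{1,-1}|² = |d^4_{1,-1}(β)|² = (+0.414142)² = 0.171514 (the z-rotation phases have unit modulus)

P=0.1715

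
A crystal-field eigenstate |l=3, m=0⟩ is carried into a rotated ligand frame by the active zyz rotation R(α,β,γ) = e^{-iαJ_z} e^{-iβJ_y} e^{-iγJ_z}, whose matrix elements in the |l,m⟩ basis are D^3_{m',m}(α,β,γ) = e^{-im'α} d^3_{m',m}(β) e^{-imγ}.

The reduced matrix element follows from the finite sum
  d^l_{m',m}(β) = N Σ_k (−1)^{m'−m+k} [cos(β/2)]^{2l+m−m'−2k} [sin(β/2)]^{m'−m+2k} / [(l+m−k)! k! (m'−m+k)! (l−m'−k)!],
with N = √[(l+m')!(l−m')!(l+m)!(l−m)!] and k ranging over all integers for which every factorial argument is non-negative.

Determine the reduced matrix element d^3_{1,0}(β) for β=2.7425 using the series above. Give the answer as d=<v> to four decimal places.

d=-0.5460

d^3_{1,0}(β=2.7425) via the finite sum:
c=cos(2.742500/2)=0.198225, s=sin(2.742500/2)=0.980157; N=√[24·2·6·6]=41.569219
k: max(0,(0)−(1))=0 … min(3+(0),3−(1))=2
  k=0: (−1)^1·41.5692/(12)·0.1982^5·0.9802^1 = -0.001039
  k=1: (−1)^2·41.5692/(4)·0.1982^3·0.9802^3 = +0.076220
  k=2: (−1)^3·41.5692/(12)·0.1982^1·0.9802^5 = -0.621192
d^3_{1,0}(2.7425) = -0.001039 +0.076220 -0.621192 = -0.546010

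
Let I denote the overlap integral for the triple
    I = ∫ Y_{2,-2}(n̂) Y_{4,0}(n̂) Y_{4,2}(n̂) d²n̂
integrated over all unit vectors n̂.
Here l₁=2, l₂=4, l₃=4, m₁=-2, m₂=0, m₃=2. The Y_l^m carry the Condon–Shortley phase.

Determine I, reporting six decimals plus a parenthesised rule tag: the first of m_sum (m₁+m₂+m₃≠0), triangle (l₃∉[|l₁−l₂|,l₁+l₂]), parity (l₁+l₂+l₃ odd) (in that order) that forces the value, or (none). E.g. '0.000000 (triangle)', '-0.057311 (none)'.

-0.190365 (none)

Rules hold: Σm=0, L=10 even, 2≤4≤6.
N = 5·9·9 = 405
Δ = 2!·2!·6!/11! = 1/13860
Racah Σ t=0..2: t=0:+1/192 t=1:−1/36 t=2:+1/192 = -5/288
⇒ 3j(2 4 4; 0 0 0)² = 20/693, sgn -1
Racah Σ t=2..2: t=2:+1/192 = 1/192
⇒ 3j(2 4 4; -2 0 2)² = 3/77, sgn +1
4πI² = N·(3j₀)²·(3jₘ)² = 2700/5929
I = -1·√(0.455389/4π) = -0.19036462
No selection rule forces the value: the integral is nonzero (none).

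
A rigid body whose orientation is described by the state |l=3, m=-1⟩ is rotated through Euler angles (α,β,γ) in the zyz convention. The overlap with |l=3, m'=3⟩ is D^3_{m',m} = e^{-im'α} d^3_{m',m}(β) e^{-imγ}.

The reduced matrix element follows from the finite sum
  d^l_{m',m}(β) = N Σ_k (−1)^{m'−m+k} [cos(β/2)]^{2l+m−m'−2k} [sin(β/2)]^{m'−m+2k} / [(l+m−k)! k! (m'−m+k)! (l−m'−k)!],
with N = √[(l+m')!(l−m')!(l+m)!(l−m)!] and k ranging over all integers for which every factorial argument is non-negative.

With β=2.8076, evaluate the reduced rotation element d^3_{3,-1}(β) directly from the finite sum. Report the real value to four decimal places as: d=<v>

d^3_{3,-1}(β=2.8076) via the finite sum:
Half-angle: c=0.166221, s=0.986088. N=√(720·1·2·24)=185.903201
k: max(0,(-1)−(3))=0 … min(3+(-1),3−(3))=0
  k=0: (−1)^4·185.9032/(48)·0.1662^2·0.9861^4 = +0.101177
d^3_{3,-1}(2.8076) = +0.101177

d=0.1012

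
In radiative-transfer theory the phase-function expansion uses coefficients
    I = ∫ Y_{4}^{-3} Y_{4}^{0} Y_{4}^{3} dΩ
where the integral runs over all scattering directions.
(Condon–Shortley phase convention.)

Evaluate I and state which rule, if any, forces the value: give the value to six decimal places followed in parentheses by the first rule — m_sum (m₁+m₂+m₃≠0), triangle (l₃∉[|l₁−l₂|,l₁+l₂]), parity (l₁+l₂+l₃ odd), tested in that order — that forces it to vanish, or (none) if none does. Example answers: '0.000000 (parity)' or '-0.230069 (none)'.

Rules hold: Σm=0, L=12 even, 0≤4≤8.
N = 9·9·9 = 729
Δ = 4!·4!·4!/13! = 1/450450
Racah Σ t=0..4: t=0:+1/13824 t=1:−1/216 t=2:+1/64 t=3:−1/216 t=4:+1/13824 = 5/768
⇒ 3j(4 4 4; 0 0 0)² = 18/1001, sgn +1
Racah Σ t=3..4: t=3:−1/864 t=4:+1/3456 = -1/1152
⇒ 3j(4 4 4; -3 0 3)² = 7/286, sgn +1
4πI² = N·(3j₀)²·(3jₘ)² = 6561/20449
I = +1·√(0.320847/4π) = 0.15978796
No selection rule forces the value: the integral is nonzero (none).

0.159788 (none)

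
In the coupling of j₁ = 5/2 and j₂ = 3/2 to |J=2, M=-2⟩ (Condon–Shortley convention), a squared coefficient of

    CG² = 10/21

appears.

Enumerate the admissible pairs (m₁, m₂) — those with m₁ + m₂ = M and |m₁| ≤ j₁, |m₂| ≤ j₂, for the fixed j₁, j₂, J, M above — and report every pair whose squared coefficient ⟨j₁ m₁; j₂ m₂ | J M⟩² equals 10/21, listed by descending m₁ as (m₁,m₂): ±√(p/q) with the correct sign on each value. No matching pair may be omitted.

(-5/2,1/2): +√(10/21)

Admissible pairs with m₁+m₂ = M = -2: (-5/2,1/2), (-3/2,-1/2), (-1/2,-3/2)
  (m₁,m₂)=(-1/2,-3/2): CG² = 1/7, CG = +√(1/7)
  (m₁,m₂)=(-3/2,-1/2): CG² = 8/21, CG = −√(8/21)
  (m₁,m₂)=(-5/2,1/2): CG² = 10/21, CG = +√(10/21)   ← matches the target
Pairs with CG² = 10/21: (-5/2,1/2): +√(10/21)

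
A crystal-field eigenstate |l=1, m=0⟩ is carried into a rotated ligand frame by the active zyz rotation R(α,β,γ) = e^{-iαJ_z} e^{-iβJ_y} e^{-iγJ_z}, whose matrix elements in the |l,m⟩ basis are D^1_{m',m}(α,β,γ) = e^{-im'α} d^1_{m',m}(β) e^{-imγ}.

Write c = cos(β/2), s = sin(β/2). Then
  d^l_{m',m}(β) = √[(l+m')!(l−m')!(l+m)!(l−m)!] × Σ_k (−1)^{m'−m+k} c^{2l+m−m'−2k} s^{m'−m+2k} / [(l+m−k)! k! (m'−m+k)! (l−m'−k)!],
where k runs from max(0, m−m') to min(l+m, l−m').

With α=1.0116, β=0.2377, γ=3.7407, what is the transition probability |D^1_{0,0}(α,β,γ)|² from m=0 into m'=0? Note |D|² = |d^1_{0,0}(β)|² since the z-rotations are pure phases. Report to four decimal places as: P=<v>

Split into d^1_{0,0}(β=0.2377) × two z-phases.
Half-angle: c=0.992946, s=0.118570. N=√(1·1·1·1)=1.000000
k: max(0,(0)−(0))=0 … min(1+(0),1−(0))=1
  k=0: (−1)^0·1.0000/(1)·0.9929^2·0.1186^0 = +0.985941
  k=1: (−1)^1·1.0000/(1)·0.9929^0·0.1186^2 = -0.014059
d^1_{0,0}(0.2377) = +0.985941 -0.014059 = +0.971882
|D^1_{0,0}|² = |d^1_{0,0}(β)|² = (+0.971882)² = 0.944555 (the z-rotation phases have unit modulus)

P=0.9446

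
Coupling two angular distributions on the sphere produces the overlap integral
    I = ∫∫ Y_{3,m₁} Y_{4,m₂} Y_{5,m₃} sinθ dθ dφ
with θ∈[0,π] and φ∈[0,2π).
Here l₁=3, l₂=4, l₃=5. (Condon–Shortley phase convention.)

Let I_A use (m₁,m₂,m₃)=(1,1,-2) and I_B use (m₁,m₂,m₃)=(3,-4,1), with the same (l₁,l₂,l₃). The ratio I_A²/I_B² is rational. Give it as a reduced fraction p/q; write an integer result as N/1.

Same 3,4,5: normalisation and zero-m 3j drop out of the ratio.
A: Δ: 2! 4! 6! / 13! → 1/180180; sum: t=0:+1/960 t=1:−1/288 t=2:+1/1728 = -1/540; 3j²(3 4 5; 1 1 -2) = Δ·Π!·Σ² = 128/6435  (sign +1)
B: Δ: 2! 4! 6! / 13! → 1/180180; sum: t=0:+1/34560 = 1/34560; 3j²(3 4 5; 3 -4 1) = Δ·Π!·Σ² = 1/429  (sign +1)
I_A²/I_B² = (128/6435)/(1/429) = 128/15

128/15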